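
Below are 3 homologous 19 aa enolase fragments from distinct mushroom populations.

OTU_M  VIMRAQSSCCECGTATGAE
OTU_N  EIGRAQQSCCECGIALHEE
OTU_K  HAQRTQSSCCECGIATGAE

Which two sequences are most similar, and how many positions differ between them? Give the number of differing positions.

Pairwise Hamming distances:
  OTU_M vs OTU_N: 7
  OTU_M vs OTU_K: 5
  OTU_N vs OTU_K: 8
The smallest is 5, between OTU_M and OTU_K.

5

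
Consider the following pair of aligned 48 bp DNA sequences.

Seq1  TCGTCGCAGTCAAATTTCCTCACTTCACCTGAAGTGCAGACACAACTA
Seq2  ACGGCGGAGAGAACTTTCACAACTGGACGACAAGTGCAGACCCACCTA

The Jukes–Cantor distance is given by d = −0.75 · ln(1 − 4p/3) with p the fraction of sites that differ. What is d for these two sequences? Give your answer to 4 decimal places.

Differing sites — 1:T/A; 4:T/G; 7:C/G; 10:T/A; 11:C/G; 14:A/C; 19:C/A; 20:T/C; 21:C/A; 25:T/G; 26:C/G; 29:C/G; 30:T/A; 31:G/C; 42:A/C; 45:A/C.
p = 16/48 = 0.333333.
d = −0.75 · ln(1 − (4/3)·0.333333) = −0.75 · ln(0.555556) = −0.75 · (-0.587786) = 0.4408.

0.4408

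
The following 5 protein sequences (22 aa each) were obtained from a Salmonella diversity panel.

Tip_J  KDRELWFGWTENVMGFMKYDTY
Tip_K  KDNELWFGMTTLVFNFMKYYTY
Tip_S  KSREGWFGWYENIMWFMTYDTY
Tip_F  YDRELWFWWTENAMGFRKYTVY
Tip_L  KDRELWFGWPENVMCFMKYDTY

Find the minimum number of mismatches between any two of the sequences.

Pairwise Hamming distances:
  Tip_J vs Tip_K: 7
  Tip_J vs Tip_S: 6
  Tip_J vs Tip_F: 6
  Tip_J vs Tip_L: 2
  Tip_K vs Tip_S: 12
  Tip_K vs Tip_F: 12
  Tip_K vs Tip_L: 8
  Tip_S vs Tip_F: 11
  Tip_S vs Tip_L: 6
  Tip_F vs Tip_L: 8
The smallest is 2, between Tip_J and Tip_L.

2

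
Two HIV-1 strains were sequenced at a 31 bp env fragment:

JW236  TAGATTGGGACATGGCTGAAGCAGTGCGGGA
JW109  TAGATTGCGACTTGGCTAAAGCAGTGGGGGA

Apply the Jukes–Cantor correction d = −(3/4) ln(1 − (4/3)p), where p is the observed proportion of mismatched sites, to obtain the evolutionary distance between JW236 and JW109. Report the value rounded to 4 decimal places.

0.1416

Mismatches occur at site 8 (G→C), site 12 (A→T), site 18 (G→A), site 27 (C→G).
p = 4/31 = 0.129032.
d = −0.75 · ln(1 − (4/3)·0.129032) = −0.75 · ln(0.827957) = −0.75 · (-0.188794) = 0.1416.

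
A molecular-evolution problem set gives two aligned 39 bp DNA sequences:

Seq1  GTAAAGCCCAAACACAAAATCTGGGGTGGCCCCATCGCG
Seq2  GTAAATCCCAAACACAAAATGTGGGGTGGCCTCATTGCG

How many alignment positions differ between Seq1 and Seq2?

4

The sequences differ at positions 6 (G/T), 21 (C/G), 32 (C/T), 36 (C/T).
That gives 4 mismatches out of 39 aligned sites, so the Hamming distance is 4.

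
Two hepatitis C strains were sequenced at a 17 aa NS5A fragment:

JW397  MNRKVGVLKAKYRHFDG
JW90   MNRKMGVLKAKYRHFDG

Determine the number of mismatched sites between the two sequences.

A single mismatch occurs at site 5 (V/M).
That gives 1 mismatch out of 17 aligned sites, so the Hamming distance is 1.

1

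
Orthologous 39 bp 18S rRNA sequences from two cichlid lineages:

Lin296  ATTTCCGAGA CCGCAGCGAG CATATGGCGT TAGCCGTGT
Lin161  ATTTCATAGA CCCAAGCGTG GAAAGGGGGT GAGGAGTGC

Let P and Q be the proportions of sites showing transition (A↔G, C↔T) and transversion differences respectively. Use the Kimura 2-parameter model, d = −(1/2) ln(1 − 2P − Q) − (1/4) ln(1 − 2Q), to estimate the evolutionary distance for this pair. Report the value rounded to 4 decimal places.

Mismatches occur at site 6 (C→A, transversion), site 7 (G→T, transversion), site 13 (G→C, transversion), site 14 (C→A, transversion), site 19 (A→T, transversion), site 21 (C→G, transversion), site 23 (T→A, transversion), site 25 (T→G, transversion), site 28 (C→G, transversion), site 31 (T→G, transversion), site 34 (C→G, transversion), site 35 (C→A, transversion), site 39 (T→C, transition).
Of the 13 differences, 1 transition and 12 transversions over 39 sites: P = 1/39 = 0.025641, Q = 12/39 = 0.307692.
d = −0.5·ln(0.641026) − 0.25·ln(0.384616) = −0.5·(-0.444685) − 0.25·(-0.955510) = 0.4612.

0.4612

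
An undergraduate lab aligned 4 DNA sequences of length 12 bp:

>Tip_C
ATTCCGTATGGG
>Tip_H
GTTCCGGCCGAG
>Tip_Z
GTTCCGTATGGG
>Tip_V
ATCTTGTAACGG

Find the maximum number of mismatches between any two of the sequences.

Pairwise Hamming distances:
  Tip_C vs Tip_H: 5
  Tip_C vs Tip_Z: 1
  Tip_C vs Tip_V: 5
  Tip_H vs Tip_Z: 4
  Tip_H vs Tip_V: 9
  Tip_Z vs Tip_V: 6
The largest is 9, between Tip_H and Tip_V.

9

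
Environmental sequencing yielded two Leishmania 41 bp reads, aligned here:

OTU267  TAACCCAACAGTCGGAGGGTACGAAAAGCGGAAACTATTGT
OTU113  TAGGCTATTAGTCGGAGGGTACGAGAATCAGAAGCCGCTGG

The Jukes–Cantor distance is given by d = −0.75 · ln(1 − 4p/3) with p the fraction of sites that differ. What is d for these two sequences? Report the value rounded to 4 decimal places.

The sequences differ at positions 3 (A/G), 4 (C/G), 6 (C/T), 8 (A/T), 9 (C/T), 25 (A/G), 28 (G/T), 30 (G/A), 34 (A/G), 36 (T/C), 37 (A/G), 38 (T/C), 41 (T/G).
p = 13/41 = 0.317073.
d = −0.75 · ln(1 − (4/3)·0.317073) = −0.75 · ln(0.577236) = −0.75 · (-0.549504) = 0.4121.

0.4121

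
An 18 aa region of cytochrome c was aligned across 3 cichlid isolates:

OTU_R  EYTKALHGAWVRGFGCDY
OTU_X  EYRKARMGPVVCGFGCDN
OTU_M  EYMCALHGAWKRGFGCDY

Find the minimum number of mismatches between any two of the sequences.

Pairwise Hamming distances:
  OTU_R vs OTU_X: 7
  OTU_R vs OTU_M: 3
  OTU_X vs OTU_M: 9
The smallest is 3, between OTU_R and OTU_M.

3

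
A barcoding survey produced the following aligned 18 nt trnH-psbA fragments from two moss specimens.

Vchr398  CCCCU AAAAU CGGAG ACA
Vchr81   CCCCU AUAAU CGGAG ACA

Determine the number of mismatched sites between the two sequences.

1

Differing sites — 7:A/U.
That gives 1 mismatch out of 18 aligned sites, so the Hamming distance is 1.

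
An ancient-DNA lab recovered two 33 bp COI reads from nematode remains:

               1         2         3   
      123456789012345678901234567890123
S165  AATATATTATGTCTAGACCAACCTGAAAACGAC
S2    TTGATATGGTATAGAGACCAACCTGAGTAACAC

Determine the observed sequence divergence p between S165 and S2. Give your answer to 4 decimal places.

The sequences differ at positions 1 (A/T), 2 (A/T), 3 (T/G), 8 (T/G), 9 (A/G), 11 (G/A), 13 (C/A), 14 (T/G), 27 (A/G), 28 (A/T), 30 (C/A), 31 (G/C).
There are 12 differences over 33 sites, so p = 12/33 = 0.3636.

0.3636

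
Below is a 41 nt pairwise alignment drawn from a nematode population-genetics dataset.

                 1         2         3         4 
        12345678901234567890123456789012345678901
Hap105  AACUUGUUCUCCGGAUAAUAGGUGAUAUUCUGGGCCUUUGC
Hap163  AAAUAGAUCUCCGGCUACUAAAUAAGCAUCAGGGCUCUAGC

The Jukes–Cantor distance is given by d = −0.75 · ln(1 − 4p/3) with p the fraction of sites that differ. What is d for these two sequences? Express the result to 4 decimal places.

The sequences differ at positions 3 (C/A), 5 (U/A), 7 (U/A), 15 (A/C), 18 (A/C), 21 (G/A), 22 (G/A), 24 (G/A), 26 (U/G), 27 (A/C), 28 (U/A), 31 (U/A), 36 (C/U), 37 (U/C), 39 (U/A).
p = 15/41 = 0.365854.
d = −0.75 · ln(1 − (4/3)·0.365854) = −0.75 · ln(0.512195) = −0.75 · (-0.669050) = 0.5018.

0.5018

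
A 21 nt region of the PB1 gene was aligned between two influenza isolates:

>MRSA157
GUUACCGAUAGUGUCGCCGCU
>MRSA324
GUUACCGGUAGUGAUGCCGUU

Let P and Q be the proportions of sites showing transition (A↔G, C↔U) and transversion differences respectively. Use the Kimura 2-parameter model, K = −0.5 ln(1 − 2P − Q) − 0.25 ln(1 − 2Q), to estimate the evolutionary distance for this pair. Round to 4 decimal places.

0.2278

Differing sites — 8:A/G (Ti); 14:U/A (Tv); 15:C/U (Ti); 20:C/U (Ti).
Of the 4 differences, 3 transitions and 1 transversion over 21 sites: P = 3/21 = 0.142857, Q = 1/21 = 0.047619.
d = −0.5·ln(0.666667) − 0.25·ln(0.904762) = −0.5·(-0.405465) − 0.25·(-0.100083) = 0.2278.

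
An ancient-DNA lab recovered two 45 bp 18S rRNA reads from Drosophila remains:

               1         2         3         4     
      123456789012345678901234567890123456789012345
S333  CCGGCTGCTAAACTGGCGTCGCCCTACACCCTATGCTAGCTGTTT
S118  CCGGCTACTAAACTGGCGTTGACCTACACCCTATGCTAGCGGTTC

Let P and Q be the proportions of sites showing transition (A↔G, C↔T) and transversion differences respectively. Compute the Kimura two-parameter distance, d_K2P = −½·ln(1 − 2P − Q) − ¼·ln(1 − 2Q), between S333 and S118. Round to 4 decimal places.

The sequences differ at positions 7 (G/A, transition), 20 (C/T, transition), 22 (C/A, transversion), 41 (T/G, transversion), 45 (T/C, transition).
Of the 5 differences, 3 transitions and 2 transversions over 45 sites: P = 3/45 = 0.066667, Q = 2/45 = 0.044444.
d = −0.5·ln(0.822222) − 0.25·ln(0.911112) = −0.5·(-0.195745) − 0.25·(-0.093089) = 0.1211.

0.1211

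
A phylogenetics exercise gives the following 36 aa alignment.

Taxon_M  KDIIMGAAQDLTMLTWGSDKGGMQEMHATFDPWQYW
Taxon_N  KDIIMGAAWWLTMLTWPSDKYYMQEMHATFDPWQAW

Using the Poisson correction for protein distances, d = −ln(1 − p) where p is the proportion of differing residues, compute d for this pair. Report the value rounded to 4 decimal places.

0.1823

Mismatches occur at site 9 (Q↔W), site 10 (D↔W), site 17 (G↔P), site 21 (G↔Y), site 22 (G↔Y), site 35 (Y↔A).
p = 6/36 = 0.166667.
d = −ln(1 − 0.166667) = −ln(0.833333) = 0.1823.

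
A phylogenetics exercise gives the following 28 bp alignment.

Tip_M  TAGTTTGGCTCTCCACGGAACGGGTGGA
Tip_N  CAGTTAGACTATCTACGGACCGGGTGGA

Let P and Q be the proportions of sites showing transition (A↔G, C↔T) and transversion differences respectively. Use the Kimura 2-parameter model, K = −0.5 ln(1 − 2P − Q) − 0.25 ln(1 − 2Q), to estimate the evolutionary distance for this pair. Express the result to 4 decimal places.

0.2542

The sequences differ at positions 1 (T/C, transition), 6 (T/A, transversion), 8 (G/A, transition), 11 (C/A, transversion), 14 (C/T, transition), 20 (A/C, transversion).
Of the 6 differences, 3 transitions and 3 transversions over 28 sites: P = 3/28 = 0.107143, Q = 3/28 = 0.107143.
d = −0.5·ln(0.678571) − 0.25·ln(0.785714) = −0.5·(-0.387766) − 0.25·(-0.241162) = 0.2542.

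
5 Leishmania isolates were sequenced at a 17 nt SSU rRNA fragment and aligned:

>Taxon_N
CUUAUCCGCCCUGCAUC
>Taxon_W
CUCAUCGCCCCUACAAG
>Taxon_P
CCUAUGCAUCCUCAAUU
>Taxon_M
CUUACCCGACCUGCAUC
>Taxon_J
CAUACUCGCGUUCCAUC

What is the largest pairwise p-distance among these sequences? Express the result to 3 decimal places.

Pairwise Hamming distances:
  Taxon_N vs Taxon_W: 6
  Taxon_N vs Taxon_P: 7
  Taxon_N vs Taxon_M: 2
  Taxon_N vs Taxon_J: 6
  Taxon_W vs Taxon_P: 10
  Taxon_W vs Taxon_M: 8
  Taxon_W vs Taxon_J: 11
  Taxon_P vs Taxon_M: 8
  Taxon_P vs Taxon_J: 9
  Taxon_M vs Taxon_J: 6
The largest is 11 mismatches, between Taxon_W and Taxon_J; p = 11/17 = 0.647.

0.647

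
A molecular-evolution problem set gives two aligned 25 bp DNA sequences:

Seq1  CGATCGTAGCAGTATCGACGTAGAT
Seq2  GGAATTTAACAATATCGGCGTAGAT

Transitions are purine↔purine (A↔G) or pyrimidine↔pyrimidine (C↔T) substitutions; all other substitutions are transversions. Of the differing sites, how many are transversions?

3

The sequences differ at positions 1 (C/G, transversion), 4 (T/A, transversion), 5 (C/T, transition), 6 (G/T, transversion), 9 (G/A, transition), 12 (G/A, transition), 18 (A/G, transition).
Of the 7 differences, 4 transitions and 3 transversions, so the answer is 3.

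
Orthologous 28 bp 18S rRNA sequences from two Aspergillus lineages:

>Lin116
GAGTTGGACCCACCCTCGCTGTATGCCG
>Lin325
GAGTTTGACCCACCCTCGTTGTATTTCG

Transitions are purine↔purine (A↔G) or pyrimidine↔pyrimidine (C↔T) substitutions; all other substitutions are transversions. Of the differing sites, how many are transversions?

2

Mismatches occur at site 6 (G→T, transversion), site 19 (C→T, transition), site 25 (G→T, transversion), site 26 (C→T, transition).
Of the 4 differences, 2 transitions and 2 transversions, so the answer is 2.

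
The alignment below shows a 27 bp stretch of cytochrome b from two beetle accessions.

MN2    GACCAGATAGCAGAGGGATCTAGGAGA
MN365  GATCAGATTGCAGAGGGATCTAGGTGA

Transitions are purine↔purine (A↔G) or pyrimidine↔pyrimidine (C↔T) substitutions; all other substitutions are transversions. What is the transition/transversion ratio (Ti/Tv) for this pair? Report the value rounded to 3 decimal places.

0.500

Mismatches occur at site 3 (C→T, transition), site 9 (A→T, transversion), site 25 (A→T, transversion).
Of the 3 differences, 1 transition and 2 transversions, so Ti/Tv = 1/2 = 0.500.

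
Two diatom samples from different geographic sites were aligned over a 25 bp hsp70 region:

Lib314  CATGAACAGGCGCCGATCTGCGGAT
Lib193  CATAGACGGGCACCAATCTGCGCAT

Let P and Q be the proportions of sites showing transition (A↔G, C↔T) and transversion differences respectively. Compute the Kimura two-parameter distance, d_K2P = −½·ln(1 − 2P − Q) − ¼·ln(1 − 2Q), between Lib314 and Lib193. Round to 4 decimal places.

0.3108

Differing sites — 4:G/A (Ti); 5:A/G (Ti); 8:A/G (Ti); 12:G/A (Ti); 15:G/A (Ti); 23:G/C (Tv).
Of the 6 differences, 5 transitions and 1 transversion over 25 sites: P = 5/25 = 0.200000, Q = 1/25 = 0.040000.
d = −0.5·ln(0.560000) − 0.25·ln(0.920000) = −0.5·(-0.579818) − 0.25·(-0.083382) = 0.3108.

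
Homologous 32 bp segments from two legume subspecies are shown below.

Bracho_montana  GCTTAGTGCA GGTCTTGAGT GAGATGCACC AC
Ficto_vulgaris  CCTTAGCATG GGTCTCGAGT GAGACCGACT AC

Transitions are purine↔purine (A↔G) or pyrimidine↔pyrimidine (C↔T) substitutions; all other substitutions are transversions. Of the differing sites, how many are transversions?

Differing sites — 1:G/C (Tv); 7:T/C (Ti); 8:G/A (Ti); 9:C/T (Ti); 10:A/G (Ti); 16:T/C (Ti); 25:T/C (Ti); 26:G/C (Tv); 27:C/G (Tv); 30:C/T (Ti).
Of the 10 differences, 7 transitions and 3 transversions, so the answer is 3.

3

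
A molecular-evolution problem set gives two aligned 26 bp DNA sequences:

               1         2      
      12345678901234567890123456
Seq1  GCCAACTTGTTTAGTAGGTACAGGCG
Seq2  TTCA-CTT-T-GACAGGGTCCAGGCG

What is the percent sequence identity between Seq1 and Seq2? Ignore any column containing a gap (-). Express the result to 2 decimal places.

Excluding the 3 gap columns leaves 23 comparable sites.
The sequences differ at positions 1 (G/T), 2 (C/T), 12 (T/G), 14 (G/C), 15 (T/A), 16 (A/G), 20 (A/C).
16 of the 23 comparable sites match, so the percent identity is 16/23 × 100 = 69.57%.

69.57%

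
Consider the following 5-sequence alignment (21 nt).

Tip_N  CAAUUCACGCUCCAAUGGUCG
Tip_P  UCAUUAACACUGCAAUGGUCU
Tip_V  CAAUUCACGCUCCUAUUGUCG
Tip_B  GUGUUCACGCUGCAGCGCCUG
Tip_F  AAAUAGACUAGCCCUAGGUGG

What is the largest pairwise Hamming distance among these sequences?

15

Pairwise Hamming distances:
  Tip_N vs Tip_P: 6
  Tip_N vs Tip_V: 2
  Tip_N vs Tip_B: 9
  Tip_N vs Tip_F: 10
  Tip_P vs Tip_V: 8
  Tip_P vs Tip_B: 11
  Tip_P vs Tip_F: 13
  Tip_V vs Tip_B: 11
  Tip_V vs Tip_F: 11
  Tip_B vs Tip_F: 15
The largest is 15, between Tip_B and Tip_F.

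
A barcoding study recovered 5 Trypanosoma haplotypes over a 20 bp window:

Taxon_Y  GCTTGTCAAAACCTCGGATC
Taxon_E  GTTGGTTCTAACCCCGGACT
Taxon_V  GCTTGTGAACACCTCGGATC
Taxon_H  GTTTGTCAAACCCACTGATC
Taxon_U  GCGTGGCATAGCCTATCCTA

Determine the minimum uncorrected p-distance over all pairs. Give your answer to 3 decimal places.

0.100

Pairwise Hamming distances:
  Taxon_Y vs Taxon_E: 8
  Taxon_Y vs Taxon_V: 2
  Taxon_Y vs Taxon_H: 4
  Taxon_Y vs Taxon_U: 9
  Taxon_E vs Taxon_V: 9
  Taxon_E vs Taxon_H: 9
  Taxon_E vs Taxon_U: 14
  Taxon_V vs Taxon_H: 6
  Taxon_V vs Taxon_U: 11
  Taxon_H vs Taxon_U: 10
The smallest is 2 mismatches, between Taxon_Y and Taxon_V; p = 2/20 = 0.100.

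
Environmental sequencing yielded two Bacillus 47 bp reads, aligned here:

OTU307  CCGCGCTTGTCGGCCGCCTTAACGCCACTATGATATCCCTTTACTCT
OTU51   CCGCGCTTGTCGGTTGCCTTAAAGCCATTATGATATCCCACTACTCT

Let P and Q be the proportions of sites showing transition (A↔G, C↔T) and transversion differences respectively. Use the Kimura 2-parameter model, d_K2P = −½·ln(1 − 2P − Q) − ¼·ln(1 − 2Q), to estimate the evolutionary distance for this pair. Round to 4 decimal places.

0.1419

Mismatches occur at site 14 (C↔T, transition), site 15 (C↔T, transition), site 23 (C↔A, transversion), site 28 (C↔T, transition), site 40 (T↔A, transversion), site 41 (T↔C, transition).
Of the 6 differences, 4 transitions and 2 transversions over 47 sites: P = 4/47 = 0.085106, Q = 2/47 = 0.042553.
d = −0.5·ln(0.787235) − 0.25·ln(0.914894) = −0.5·(-0.239228) − 0.25·(-0.088947) = 0.1419.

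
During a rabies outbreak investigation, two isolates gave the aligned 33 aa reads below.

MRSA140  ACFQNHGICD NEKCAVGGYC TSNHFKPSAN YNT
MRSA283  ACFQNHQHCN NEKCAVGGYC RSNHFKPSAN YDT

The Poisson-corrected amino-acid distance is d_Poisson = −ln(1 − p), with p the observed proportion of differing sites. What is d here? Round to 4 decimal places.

0.1643

Differing sites — 7:G/Q; 8:I/H; 10:D/N; 21:T/R; 32:N/D.
p = 5/33 = 0.151515.
d = −ln(1 − 0.151515) = −ln(0.848485) = 0.1643.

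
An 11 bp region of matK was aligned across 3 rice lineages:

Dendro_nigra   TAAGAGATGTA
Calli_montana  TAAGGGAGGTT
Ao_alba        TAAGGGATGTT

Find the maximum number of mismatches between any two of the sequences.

3

Pairwise Hamming distances:
  Dendro_nigra vs Calli_montana: 3
  Dendro_nigra vs Ao_alba: 2
  Calli_montana vs Ao_alba: 1
The largest is 3, between Dendro_nigra and Calli_montana.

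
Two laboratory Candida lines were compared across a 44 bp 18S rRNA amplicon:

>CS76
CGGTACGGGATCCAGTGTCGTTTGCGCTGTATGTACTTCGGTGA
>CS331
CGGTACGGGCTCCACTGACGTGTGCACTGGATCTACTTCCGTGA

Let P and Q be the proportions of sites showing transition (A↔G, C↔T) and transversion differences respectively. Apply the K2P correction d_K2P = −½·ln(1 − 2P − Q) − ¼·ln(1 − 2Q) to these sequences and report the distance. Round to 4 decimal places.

Differing sites — 10:A/C (Tv); 15:G/C (Tv); 18:T/A (Tv); 22:T/G (Tv); 26:G/A (Ti); 30:T/G (Tv); 33:G/C (Tv); 40:G/C (Tv).
Of the 8 differences, 1 transition and 7 transversions over 44 sites: P = 1/44 = 0.022727, Q = 7/44 = 0.159091.
d = −0.5·ln(0.795455) − 0.25·ln(0.681818) = −0.5·(-0.228841) − 0.25·(-0.382993) = 0.2102.

0.2102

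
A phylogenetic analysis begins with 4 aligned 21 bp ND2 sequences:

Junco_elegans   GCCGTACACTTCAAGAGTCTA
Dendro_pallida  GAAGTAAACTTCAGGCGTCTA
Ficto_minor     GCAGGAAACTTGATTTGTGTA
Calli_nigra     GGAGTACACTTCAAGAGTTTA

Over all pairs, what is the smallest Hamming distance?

3

Pairwise Hamming distances:
  Junco_elegans vs Dendro_pallida: 5
  Junco_elegans vs Ficto_minor: 8
  Junco_elegans vs Calli_nigra: 3
  Dendro_pallida vs Ficto_minor: 7
  Dendro_pallida vs Calli_nigra: 5
  Ficto_minor vs Calli_nigra: 8
The smallest is 3, between Junco_elegans and Calli_nigra.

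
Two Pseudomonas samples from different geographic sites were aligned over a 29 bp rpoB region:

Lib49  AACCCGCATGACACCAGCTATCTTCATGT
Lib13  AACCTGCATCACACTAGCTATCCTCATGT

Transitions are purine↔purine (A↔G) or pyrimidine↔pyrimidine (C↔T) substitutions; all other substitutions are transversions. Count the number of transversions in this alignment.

Mismatches occur at site 5 (C→T, transition), site 10 (G→C, transversion), site 15 (C→T, transition), site 23 (T→C, transition).
Of the 4 differences, 3 transitions and 1 transversion, so the answer is 1.

1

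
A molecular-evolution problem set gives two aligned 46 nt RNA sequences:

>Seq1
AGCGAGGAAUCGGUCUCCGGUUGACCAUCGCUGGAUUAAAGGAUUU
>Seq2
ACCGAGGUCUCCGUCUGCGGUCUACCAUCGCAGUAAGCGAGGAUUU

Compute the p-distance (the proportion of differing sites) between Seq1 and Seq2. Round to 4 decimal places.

0.2826

Differing sites — 2:G/C; 8:A/U; 9:A/C; 12:G/C; 17:C/G; 22:U/C; 23:G/U; 32:U/A; 34:G/U; 36:U/A; 37:U/G; 38:A/C; 39:A/G.
There are 13 differences over 46 sites, so p = 13/46 = 0.2826.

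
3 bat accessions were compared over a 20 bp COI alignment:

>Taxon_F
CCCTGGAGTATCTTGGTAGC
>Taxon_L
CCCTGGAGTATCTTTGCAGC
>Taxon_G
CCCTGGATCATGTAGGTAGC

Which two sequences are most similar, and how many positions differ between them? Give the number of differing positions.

Pairwise Hamming distances:
  Taxon_F vs Taxon_L: 2
  Taxon_F vs Taxon_G: 4
  Taxon_L vs Taxon_G: 6
The smallest is 2, between Taxon_F and Taxon_L.

2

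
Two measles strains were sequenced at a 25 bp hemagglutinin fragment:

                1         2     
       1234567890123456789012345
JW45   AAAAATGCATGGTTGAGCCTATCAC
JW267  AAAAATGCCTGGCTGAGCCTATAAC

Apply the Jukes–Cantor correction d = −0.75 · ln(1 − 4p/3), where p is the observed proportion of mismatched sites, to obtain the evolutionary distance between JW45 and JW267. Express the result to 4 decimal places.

0.1308

The sequences differ at positions 9 (A/C), 13 (T/C), 23 (C/A).
p = 3/25 = 0.120000.
d = −0.75 · ln(1 − (4/3)·0.120000) = −0.75 · ln(0.840000) = −0.75 · (-0.174353) = 0.1308.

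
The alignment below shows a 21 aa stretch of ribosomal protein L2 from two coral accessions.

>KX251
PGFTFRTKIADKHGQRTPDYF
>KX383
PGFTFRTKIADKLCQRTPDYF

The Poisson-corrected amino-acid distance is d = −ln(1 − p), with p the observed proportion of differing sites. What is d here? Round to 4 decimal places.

Mismatches occur at site 13 (H/L), site 14 (G/C).
p = 2/21 = 0.095238.
d = −ln(1 − 0.095238) = −ln(0.904762) = 0.1001.

0.1001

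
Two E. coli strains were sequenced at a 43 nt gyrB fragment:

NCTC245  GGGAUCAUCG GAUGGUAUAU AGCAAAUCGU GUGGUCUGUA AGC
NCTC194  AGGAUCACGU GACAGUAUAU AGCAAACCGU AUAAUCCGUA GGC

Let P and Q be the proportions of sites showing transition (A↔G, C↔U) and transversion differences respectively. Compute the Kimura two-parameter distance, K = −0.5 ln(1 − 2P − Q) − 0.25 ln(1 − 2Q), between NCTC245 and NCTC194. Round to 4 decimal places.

0.3827

The sequences differ at positions 1 (G/A, transition), 8 (U/C, transition), 9 (C/G, transversion), 10 (G/U, transversion), 13 (U/C, transition), 14 (G/A, transition), 27 (U/C, transition), 31 (G/A, transition), 33 (G/A, transition), 34 (G/A, transition), 37 (U/C, transition), 41 (A/G, transition).
Of the 12 differences, 10 transitions and 2 transversions over 43 sites: P = 10/43 = 0.232558, Q = 2/43 = 0.046512.
d = −0.5·ln(0.488372) − 0.25·ln(0.906976) = −0.5·(-0.716678) − 0.25·(-0.097639) = 0.3827.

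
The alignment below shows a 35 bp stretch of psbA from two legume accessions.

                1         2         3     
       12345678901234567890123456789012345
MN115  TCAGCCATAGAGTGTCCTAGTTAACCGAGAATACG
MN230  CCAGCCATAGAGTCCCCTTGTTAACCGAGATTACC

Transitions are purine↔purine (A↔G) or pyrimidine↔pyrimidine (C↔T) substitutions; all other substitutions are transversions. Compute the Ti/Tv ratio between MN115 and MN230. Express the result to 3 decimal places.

Mismatches occur at site 1 (T→C, transition), site 14 (G→C, transversion), site 15 (T→C, transition), site 19 (A→T, transversion), site 31 (A→T, transversion), site 35 (G→C, transversion).
Of the 6 differences, 2 transitions and 4 transversions, so Ti/Tv = 2/4 = 0.500.

0.500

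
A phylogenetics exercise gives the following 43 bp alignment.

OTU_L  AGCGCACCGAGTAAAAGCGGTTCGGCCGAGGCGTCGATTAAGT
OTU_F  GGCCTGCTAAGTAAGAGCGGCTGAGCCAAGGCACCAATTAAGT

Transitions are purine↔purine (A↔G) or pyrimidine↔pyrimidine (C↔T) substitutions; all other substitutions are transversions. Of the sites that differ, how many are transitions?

12

The sequences differ at positions 1 (A/G, transition), 4 (G/C, transversion), 5 (C/T, transition), 6 (A/G, transition), 8 (C/T, transition), 9 (G/A, transition), 15 (A/G, transition), 21 (T/C, transition), 23 (C/G, transversion), 24 (G/A, transition), 28 (G/A, transition), 33 (G/A, transition), 34 (T/C, transition), 36 (G/A, transition).
Of the 14 differences, 12 transitions and 2 transversions, so the answer is 12.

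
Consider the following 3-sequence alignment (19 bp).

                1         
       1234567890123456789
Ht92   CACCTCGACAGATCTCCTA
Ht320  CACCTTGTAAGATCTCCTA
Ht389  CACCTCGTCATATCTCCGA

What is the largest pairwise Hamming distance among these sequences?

4

Pairwise Hamming distances:
  Ht92 vs Ht320: 3
  Ht92 vs Ht389: 3
  Ht320 vs Ht389: 4
The largest is 4, between Ht320 and Ht389.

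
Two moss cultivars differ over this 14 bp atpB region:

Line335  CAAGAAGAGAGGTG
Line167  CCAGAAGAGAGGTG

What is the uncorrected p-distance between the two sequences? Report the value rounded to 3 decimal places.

0.071

A single mismatch occurs at site 2 (A↔C).
There are 1 differences over 14 sites, so p = 1/14 = 0.071.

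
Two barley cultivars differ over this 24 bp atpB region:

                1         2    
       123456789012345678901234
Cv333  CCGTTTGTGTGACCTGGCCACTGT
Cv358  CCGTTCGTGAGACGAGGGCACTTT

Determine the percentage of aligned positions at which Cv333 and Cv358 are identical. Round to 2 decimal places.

Differing sites — 6:T/C; 10:T/A; 14:C/G; 15:T/A; 18:C/G; 23:G/T.
18 of the 24 sites match, so the percent identity is 18/24 × 100 = 75.00%.

75.00%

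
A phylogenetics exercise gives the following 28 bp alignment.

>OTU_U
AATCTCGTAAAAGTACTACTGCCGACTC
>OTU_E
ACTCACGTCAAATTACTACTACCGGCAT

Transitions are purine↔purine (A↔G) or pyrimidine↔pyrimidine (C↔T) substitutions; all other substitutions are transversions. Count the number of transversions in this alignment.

The sequences differ at positions 2 (A/C, transversion), 5 (T/A, transversion), 9 (A/C, transversion), 13 (G/T, transversion), 21 (G/A, transition), 25 (A/G, transition), 27 (T/A, transversion), 28 (C/T, transition).
Of the 8 differences, 3 transitions and 5 transversions, so the answer is 5.

5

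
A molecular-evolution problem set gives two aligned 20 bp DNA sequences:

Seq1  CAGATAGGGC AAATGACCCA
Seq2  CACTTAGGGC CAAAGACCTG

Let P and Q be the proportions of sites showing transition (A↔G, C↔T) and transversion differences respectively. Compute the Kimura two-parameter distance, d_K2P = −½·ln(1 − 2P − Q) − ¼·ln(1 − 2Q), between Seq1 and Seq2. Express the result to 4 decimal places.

0.3831

Mismatches occur at site 3 (G/C, transversion), site 4 (A/T, transversion), site 11 (A/C, transversion), site 14 (T/A, transversion), site 19 (C/T, transition), site 20 (A/G, transition).
Of the 6 differences, 2 transitions and 4 transversions over 20 sites: P = 2/20 = 0.100000, Q = 4/20 = 0.200000.
d = −0.5·ln(0.600000) − 0.25·ln(0.600000) = −0.5·(-0.510826) − 0.25·(-0.510826) = 0.3831.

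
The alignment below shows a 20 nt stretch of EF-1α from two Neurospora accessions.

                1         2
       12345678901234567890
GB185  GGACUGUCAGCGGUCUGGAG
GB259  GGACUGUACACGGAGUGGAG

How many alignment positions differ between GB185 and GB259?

Differing sites — 8:C/A; 9:A/C; 10:G/A; 14:U/A; 15:C/G.
That gives 5 mismatches out of 20 aligned sites, so the Hamming distance is 5.

5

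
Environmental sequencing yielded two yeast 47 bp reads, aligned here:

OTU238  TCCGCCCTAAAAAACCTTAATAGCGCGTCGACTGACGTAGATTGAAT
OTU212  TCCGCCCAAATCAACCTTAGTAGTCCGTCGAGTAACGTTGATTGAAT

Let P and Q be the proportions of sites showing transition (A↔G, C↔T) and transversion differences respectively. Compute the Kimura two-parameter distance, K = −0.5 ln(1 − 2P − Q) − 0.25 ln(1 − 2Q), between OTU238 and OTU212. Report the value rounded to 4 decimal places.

Differing sites — 8:T/A (Tv); 11:A/T (Tv); 12:A/C (Tv); 20:A/G (Ti); 24:C/T (Ti); 25:G/C (Tv); 32:C/G (Tv); 34:G/A (Ti); 39:A/T (Tv).
Of the 9 differences, 3 transitions and 6 transversions over 47 sites: P = 3/47 = 0.063830, Q = 6/47 = 0.127660.
d = −0.5·ln(0.744680) − 0.25·ln(0.744680) = −0.5·(-0.294801) − 0.25·(-0.294801) = 0.2211.

0.2211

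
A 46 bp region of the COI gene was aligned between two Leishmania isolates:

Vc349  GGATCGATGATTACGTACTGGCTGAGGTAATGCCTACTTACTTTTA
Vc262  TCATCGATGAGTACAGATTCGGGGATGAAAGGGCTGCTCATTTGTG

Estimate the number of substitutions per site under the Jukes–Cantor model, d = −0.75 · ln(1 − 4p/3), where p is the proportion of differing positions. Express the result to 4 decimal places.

0.5532

Mismatches occur at site 1 (G→T), site 2 (G→C), site 11 (T→G), site 15 (G→A), site 16 (T→G), site 18 (C→T), site 20 (G→C), site 22 (C→G), site 23 (T→G), site 26 (G→T), site 28 (T→A), site 31 (T→G), site 33 (C→G), site 36 (A→G), site 39 (T→C), site 41 (C→T), site 44 (T→G), site 46 (A→G).
p = 18/46 = 0.391304.
d = −0.75 · ln(1 − (4/3)·0.391304) = −0.75 · ln(0.478261) = −0.75 · (-0.737599) = 0.5532.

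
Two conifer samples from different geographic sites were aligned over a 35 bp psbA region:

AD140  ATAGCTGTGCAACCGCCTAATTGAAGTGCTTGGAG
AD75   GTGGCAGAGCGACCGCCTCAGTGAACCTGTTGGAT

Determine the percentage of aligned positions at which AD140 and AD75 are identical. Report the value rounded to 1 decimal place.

Mismatches occur at site 1 (A↔G), site 3 (A↔G), site 6 (T↔A), site 8 (T↔A), site 11 (A↔G), site 19 (A↔C), site 21 (T↔G), site 26 (G↔C), site 27 (T↔C), site 28 (G↔T), site 29 (C↔G), site 35 (G↔T).
23 of the 35 sites match, so the percent identity is 23/35 × 100 = 65.7%.

65.7%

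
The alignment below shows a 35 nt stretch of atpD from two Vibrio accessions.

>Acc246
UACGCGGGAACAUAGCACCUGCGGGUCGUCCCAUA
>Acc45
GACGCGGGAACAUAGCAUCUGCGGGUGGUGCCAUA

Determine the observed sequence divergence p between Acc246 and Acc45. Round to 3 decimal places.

0.114

The sequences differ at positions 1 (U/G), 18 (C/U), 27 (C/G), 30 (C/G).
There are 4 differences over 35 sites, so p = 4/35 = 0.114.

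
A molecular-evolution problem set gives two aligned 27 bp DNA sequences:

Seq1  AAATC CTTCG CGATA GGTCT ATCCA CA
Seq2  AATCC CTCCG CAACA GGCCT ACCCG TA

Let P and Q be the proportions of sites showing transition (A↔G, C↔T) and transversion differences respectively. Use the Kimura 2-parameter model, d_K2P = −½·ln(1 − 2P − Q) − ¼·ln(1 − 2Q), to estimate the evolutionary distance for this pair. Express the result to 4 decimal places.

0.5159

The sequences differ at positions 3 (A/T, transversion), 4 (T/C, transition), 8 (T/C, transition), 12 (G/A, transition), 14 (T/C, transition), 18 (T/C, transition), 22 (T/C, transition), 25 (A/G, transition), 26 (C/T, transition).
Of the 9 differences, 8 transitions and 1 transversion over 27 sites: P = 8/27 = 0.296296, Q = 1/27 = 0.037037.
d = −0.5·ln(0.370371) − 0.25·ln(0.925926) = −0.5·(-0.993250) − 0.25·(-0.076961) = 0.5159.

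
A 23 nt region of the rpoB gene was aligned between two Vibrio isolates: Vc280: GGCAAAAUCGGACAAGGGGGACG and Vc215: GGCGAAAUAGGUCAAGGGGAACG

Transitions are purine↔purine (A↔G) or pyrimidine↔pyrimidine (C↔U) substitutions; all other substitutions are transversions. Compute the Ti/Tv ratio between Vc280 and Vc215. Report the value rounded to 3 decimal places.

1.000

The sequences differ at positions 4 (A/G, transition), 9 (C/A, transversion), 12 (A/U, transversion), 20 (G/A, transition).
Of the 4 differences, 2 transitions and 2 transversions, so Ti/Tv = 2/2 = 1.000.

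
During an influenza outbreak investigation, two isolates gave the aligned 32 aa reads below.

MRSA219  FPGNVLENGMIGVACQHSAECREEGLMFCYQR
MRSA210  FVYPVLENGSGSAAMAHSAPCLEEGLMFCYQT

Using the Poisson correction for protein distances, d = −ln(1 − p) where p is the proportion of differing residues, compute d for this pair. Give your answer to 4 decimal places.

0.4700

The sequences differ at positions 2 (P/V), 3 (G/Y), 4 (N/P), 10 (M/S), 11 (I/G), 12 (G/S), 13 (V/A), 15 (C/M), 16 (Q/A), 20 (E/P), 22 (R/L), 32 (R/T).
p = 12/32 = 0.375000.
d = −ln(1 − 0.375000) = −ln(0.625000) = 0.4700.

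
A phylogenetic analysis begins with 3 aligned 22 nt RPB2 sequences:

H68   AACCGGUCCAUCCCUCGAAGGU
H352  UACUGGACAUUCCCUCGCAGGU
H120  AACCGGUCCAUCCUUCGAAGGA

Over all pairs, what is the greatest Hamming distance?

8

Pairwise Hamming distances:
  H68 vs H352: 6
  H68 vs H120: 2
  H352 vs H120: 8
The largest is 8, between H352 and H120.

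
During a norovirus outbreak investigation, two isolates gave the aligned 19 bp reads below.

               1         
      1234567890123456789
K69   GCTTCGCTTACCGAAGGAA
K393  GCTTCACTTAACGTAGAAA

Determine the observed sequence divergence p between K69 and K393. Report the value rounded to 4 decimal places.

The sequences differ at positions 6 (G/A), 11 (C/A), 14 (A/T), 17 (G/A).
There are 4 differences over 19 sites, so p = 4/19 = 0.2105.

0.2105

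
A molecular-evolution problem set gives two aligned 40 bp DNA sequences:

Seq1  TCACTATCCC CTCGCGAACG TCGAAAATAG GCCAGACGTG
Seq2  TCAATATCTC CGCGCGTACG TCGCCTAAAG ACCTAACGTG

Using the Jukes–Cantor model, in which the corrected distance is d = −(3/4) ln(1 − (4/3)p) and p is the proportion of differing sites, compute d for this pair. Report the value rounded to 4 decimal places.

0.3426

The sequences differ at positions 4 (C/A), 9 (C/T), 12 (T/G), 17 (A/T), 24 (A/C), 25 (A/C), 26 (A/T), 28 (T/A), 31 (G/A), 34 (A/T), 35 (G/A).
p = 11/40 = 0.275000.
d = −0.75 · ln(1 − (4/3)·0.275000) = −0.75 · ln(0.633333) = −0.75 · (-0.456759) = 0.3426.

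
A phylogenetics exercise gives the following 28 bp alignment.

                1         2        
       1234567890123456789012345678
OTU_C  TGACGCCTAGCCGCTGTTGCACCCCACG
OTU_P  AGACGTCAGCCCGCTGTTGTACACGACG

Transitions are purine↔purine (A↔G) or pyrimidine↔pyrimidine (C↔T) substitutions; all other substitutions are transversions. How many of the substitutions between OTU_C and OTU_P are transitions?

3

Differing sites — 1:T/A (Tv); 6:C/T (Ti); 8:T/A (Tv); 9:A/G (Ti); 10:G/C (Tv); 20:C/T (Ti); 23:C/A (Tv); 25:C/G (Tv).
Of the 8 differences, 3 transitions and 5 transversions, so the answer is 3.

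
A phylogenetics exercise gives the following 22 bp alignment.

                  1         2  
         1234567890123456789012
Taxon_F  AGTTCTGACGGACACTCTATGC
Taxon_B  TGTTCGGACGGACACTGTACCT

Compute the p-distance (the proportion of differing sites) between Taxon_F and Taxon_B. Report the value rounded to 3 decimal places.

Differing sites — 1:A/T; 6:T/G; 17:C/G; 20:T/C; 21:G/C; 22:C/T.
There are 6 differences over 22 sites, so p = 6/22 = 0.273.

0.273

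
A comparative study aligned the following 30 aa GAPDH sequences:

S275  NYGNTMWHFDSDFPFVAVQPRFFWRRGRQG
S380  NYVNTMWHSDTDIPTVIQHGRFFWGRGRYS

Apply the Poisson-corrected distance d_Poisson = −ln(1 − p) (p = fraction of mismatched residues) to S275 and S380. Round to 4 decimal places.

0.5108

Mismatches occur at site 3 (G/V), site 9 (F/S), site 11 (S/T), site 13 (F/I), site 15 (F/T), site 17 (A/I), site 18 (V/Q), site 19 (Q/H), site 20 (P/G), site 25 (R/G), site 29 (Q/Y), site 30 (G/S).
p = 12/30 = 0.400000.
d = −ln(1 − 0.400000) = −ln(0.600000) = 0.5108.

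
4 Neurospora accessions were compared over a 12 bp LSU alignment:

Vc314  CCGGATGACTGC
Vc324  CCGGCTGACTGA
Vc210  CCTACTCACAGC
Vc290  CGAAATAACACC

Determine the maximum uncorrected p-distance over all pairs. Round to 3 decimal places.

0.667

Pairwise Hamming distances:
  Vc314 vs Vc324: 2
  Vc314 vs Vc210: 5
  Vc314 vs Vc290: 6
  Vc324 vs Vc210: 5
  Vc324 vs Vc290: 8
  Vc210 vs Vc290: 5
The largest is 8 mismatches, between Vc324 and Vc290; p = 8/12 = 0.667.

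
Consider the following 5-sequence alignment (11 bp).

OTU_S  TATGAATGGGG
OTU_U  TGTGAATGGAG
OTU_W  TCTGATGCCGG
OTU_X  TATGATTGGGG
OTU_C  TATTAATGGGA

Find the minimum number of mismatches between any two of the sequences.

Pairwise Hamming distances:
  OTU_S vs OTU_U: 2
  OTU_S vs OTU_W: 5
  OTU_S vs OTU_X: 1
  OTU_S vs OTU_C: 2
  OTU_U vs OTU_W: 6
  OTU_U vs OTU_X: 3
  OTU_U vs OTU_C: 4
  OTU_W vs OTU_X: 4
  OTU_W vs OTU_C: 7
  OTU_X vs OTU_C: 3
The smallest is 1, between OTU_S and OTU_X.

1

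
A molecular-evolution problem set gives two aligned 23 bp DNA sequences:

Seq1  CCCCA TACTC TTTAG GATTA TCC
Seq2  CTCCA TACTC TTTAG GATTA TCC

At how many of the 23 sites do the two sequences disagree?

1

A single mismatch occurs at site 2 (C↔T).
That gives 1 mismatch out of 23 aligned sites, so the Hamming distance is 1.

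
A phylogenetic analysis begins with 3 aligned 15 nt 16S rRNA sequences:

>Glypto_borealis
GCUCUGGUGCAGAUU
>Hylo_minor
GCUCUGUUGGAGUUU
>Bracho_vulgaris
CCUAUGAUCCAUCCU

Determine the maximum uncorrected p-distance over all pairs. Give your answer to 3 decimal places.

0.533

Pairwise Hamming distances:
  Glypto_borealis vs Hylo_minor: 3
  Glypto_borealis vs Bracho_vulgaris: 7
  Hylo_minor vs Bracho_vulgaris: 8
The largest is 8 mismatches, between Hylo_minor and Bracho_vulgaris; p = 8/15 = 0.533.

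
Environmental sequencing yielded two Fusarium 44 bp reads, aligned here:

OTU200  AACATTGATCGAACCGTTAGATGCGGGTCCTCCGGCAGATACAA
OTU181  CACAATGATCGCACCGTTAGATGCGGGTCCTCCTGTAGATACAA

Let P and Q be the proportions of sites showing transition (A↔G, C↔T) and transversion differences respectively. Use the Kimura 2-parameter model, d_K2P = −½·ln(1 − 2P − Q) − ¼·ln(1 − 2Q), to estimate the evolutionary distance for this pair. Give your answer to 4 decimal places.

Mismatches occur at site 1 (A↔C, transversion), site 5 (T↔A, transversion), site 12 (A↔C, transversion), site 34 (G↔T, transversion), site 36 (C↔T, transition).
Of the 5 differences, 1 transition and 4 transversions over 44 sites: P = 1/44 = 0.022727, Q = 4/44 = 0.090909.
d = −0.5·ln(0.863637) − 0.25·ln(0.818182) = −0.5·(-0.146603) − 0.25·(-0.200670) = 0.1235.

0.1235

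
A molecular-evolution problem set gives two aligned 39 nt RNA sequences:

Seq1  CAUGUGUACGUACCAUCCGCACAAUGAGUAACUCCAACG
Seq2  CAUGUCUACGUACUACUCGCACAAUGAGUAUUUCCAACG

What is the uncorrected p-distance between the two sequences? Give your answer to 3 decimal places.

Mismatches occur at site 6 (G/C), site 14 (C/U), site 16 (U/C), site 17 (C/U), site 31 (A/U), site 32 (C/U).
There are 6 differences over 39 sites, so p = 6/39 = 0.154.

0.154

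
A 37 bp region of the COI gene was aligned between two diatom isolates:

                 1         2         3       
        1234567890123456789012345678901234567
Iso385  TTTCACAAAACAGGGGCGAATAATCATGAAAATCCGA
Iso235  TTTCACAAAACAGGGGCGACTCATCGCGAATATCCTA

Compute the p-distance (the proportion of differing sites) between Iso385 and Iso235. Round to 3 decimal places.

0.162

Differing sites — 20:A/C; 22:A/C; 26:A/G; 27:T/C; 31:A/T; 36:G/T.
There are 6 differences over 37 sites, so p = 6/37 = 0.162.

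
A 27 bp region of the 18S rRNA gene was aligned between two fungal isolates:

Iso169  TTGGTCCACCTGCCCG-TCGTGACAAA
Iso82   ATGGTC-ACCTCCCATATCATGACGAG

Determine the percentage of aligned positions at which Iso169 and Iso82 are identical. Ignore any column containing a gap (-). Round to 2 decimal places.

72.00%

Excluding the 2 gap columns leaves 25 comparable sites.
The sequences differ at positions 1 (T/A), 12 (G/C), 15 (C/A), 16 (G/T), 20 (G/A), 25 (A/G), 27 (A/G).
18 of the 25 comparable sites match, so the percent identity is 18/25 × 100 = 72.00%.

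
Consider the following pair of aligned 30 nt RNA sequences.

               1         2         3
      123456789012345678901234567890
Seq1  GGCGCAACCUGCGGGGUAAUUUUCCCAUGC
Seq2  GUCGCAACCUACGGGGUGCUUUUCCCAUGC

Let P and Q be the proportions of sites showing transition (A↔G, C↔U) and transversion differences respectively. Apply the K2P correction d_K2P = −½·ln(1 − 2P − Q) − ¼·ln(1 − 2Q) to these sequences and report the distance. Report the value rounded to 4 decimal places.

Mismatches occur at site 2 (G→U, transversion), site 11 (G→A, transition), site 18 (A→G, transition), site 19 (A→C, transversion).
Of the 4 differences, 2 transitions and 2 transversions over 30 sites: P = 2/30 = 0.066667, Q = 2/30 = 0.066667.
d = −0.5·ln(0.799999) − 0.25·ln(0.866666) = −0.5·(-0.223145) − 0.25·(-0.143102) = 0.1473.

0.1473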